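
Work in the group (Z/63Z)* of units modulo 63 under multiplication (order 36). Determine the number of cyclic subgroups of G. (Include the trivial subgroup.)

Group the elements of G by the cyclic subgroup they generate; each cyclic subgroup of order d accounts for φ(d) elements.
Cyclic subgroups by order — order 1: 1; order 2: 3; order 3: 4; order 6: 12.
Total: 20.

20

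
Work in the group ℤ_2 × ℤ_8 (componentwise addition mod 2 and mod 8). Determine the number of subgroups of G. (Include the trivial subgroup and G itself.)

|G| = 16, so by Lagrange every subgroup order divides 16. Divisors: 1, 2, 4, 8, 16.
Subgroups by order — order 1: 1; order 2: 3; order 4: 3; order 8: 3; order 16: 1.
Total: 1 + 3 + 3 + 3 + 1 = 11.

11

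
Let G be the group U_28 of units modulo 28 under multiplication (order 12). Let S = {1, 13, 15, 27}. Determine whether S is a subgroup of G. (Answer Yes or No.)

|S| = 4 divides |G| = 12, consistent with Lagrange.
S contains the identity, every element's inverse is in S, and S is closed under ·: it is a subgroup.

Yes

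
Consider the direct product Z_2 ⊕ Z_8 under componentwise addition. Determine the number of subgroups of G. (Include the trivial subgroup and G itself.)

11

|G| = 16, so by Lagrange every subgroup order divides 16. Divisors: 1, 2, 4, 8, 16.
Subgroups by order — order 1: 1; order 2: 3; order 4: 3; order 8: 3; order 16: 1.
Total: 1 + 3 + 3 + 3 + 1 = 11.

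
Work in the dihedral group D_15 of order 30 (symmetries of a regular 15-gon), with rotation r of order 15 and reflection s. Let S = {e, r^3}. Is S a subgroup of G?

No

r^3 ∈ S but its inverse r^12 ∉ S, so S is not a subgroup.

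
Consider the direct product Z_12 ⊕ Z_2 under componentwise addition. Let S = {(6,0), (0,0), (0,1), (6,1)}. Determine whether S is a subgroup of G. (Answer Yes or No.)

Yes

|S| = 4 divides |G| = 24, consistent with Lagrange.
S contains the identity, every element's inverse is in S, and S is closed under +: it is a subgroup.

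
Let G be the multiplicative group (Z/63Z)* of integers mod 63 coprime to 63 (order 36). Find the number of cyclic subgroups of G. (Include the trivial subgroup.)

20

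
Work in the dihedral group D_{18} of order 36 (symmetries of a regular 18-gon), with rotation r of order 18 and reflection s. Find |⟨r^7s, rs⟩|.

6

|⟨r^7s⟩| = 2 and |⟨rs⟩| = 2, so |H| is a multiple of lcm(2, 2) = 2 and divides |G| = 36.
Closing under the operation: H = {e, r^6, r^12, rs, r^7s, r^13s}, so |H| = 6.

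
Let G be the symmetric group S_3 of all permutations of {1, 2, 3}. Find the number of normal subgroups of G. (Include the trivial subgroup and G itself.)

3

G has 6 subgroups. Checking conjugation-invariance by order — order 1: 1/1 normal; order 2: 0/3 normal; order 3: 1/1 normal; order 6: 1/1 normal.
Total normal subgroups: 3.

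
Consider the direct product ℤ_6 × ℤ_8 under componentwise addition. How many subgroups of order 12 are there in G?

3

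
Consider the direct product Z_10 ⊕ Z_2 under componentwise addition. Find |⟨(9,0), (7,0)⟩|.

10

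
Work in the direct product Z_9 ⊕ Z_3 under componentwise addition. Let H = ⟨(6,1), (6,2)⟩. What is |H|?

9

|⟨(6,1)⟩| = 3 and |⟨(6,2)⟩| = 3, so |H| is a multiple of lcm(3, 3) = 3 and divides |G| = 27.
Closing under the operation: H = {(0,0), (0,1), (0,2), (3,0), (3,1), (3,2), (6,0), (6,1), (6,2)}, so |H| = 9.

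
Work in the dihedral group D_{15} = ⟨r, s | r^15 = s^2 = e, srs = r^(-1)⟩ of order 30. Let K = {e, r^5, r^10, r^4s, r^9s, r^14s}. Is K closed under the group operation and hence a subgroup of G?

|K| = 6 divides |G| = 30, consistent with Lagrange.
K contains the identity, every element's inverse is in K, and K is closed under ·: it is a subgroup.

Yes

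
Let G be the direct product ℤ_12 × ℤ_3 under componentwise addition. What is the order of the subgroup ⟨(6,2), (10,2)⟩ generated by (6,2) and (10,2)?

18

|⟨(6,2)⟩| = 6 and |⟨(10,2)⟩| = 6, so |H| is a multiple of lcm(6, 6) = 6 and divides |G| = 36.
Closing under the operation: H = {(0,0), (0,1), (0,2), (2,0), (2,1), (2,2), (4,0), (4,1), (4,2), (6,0), (6,1), (6,2), (8,0), (8,1), (8,2), (10,0), (10,1), (10,2)}, so |H| = 18.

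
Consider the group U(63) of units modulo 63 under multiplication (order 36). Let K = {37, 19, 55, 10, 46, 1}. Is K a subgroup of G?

Yes

|K| = 6 divides |G| = 36, consistent with Lagrange.
K contains the identity, every element's inverse is in K, and K is closed under ·: it is a subgroup.
In fact K = ⟨19⟩.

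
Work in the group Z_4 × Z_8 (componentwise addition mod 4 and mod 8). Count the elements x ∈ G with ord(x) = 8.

An element (a,b) has order lcm(ord(a), ord(b)); count pairs with lcm equal to 8.
Enumerating gives 16 such elements.

16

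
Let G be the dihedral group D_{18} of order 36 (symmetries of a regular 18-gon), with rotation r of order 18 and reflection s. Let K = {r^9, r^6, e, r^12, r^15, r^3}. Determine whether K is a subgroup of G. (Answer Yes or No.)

|K| = 6 divides |G| = 36, consistent with Lagrange.
K contains the identity, every element's inverse is in K, and K is closed under ·: it is a subgroup.
In fact K = ⟨r^15⟩.

Yes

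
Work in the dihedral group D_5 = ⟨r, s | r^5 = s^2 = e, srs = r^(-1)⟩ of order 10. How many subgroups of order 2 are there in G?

|G| = 10 and 2 | 10, so subgroups of order 2 are possible by Lagrange.
The subgroups of order 2 are: {e, r^2s}; {e, r^3s}; {e, r^4s}; {e, rs}; … (5 in all).
So G has 5 subgroups of order 2.

5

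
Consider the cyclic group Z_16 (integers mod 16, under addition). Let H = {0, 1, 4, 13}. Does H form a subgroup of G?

No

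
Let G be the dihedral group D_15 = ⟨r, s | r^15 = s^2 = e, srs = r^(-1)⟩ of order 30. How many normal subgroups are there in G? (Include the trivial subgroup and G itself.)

G has 28 subgroups. Checking conjugation-invariance by order — order 1: 1/1 normal; order 2: 0/15 normal; order 3: 1/1 normal; order 5: 1/1 normal; order 6: 0/5 normal; order 10: 0/3 normal; order 15: 1/1 normal; order 30: 1/1 normal.
Total normal subgroups: 5.

5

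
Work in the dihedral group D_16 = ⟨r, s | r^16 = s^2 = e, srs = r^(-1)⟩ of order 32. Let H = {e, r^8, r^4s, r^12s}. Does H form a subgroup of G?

Yes

|H| = 4 divides |G| = 32, consistent with Lagrange.
H contains the identity, every element's inverse is in H, and H is closed under ·: it is a subgroup.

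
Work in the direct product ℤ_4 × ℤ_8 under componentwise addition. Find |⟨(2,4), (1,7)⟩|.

16

|⟨(2,4)⟩| = 2 and |⟨(1,7)⟩| = 8, so |H| is a multiple of lcm(2, 8) = 8 and divides |G| = 32.
Closing under the operation: H = {(0,0), (0,2), (0,4), (0,6), (1,1), (1,3), (1,5), (1,7), (2,0), (2,2), (2,4), (2,6), (3,1), (3,3), (3,5), (3,7)}, so |H| = 16.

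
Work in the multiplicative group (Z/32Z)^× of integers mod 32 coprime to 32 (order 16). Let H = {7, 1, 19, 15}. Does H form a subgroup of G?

No

19 ∈ H but its inverse 27 ∉ H, so H is not a subgroup.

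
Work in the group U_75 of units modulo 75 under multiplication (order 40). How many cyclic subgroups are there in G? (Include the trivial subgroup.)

Group the elements of G by the cyclic subgroup they generate; each cyclic subgroup of order d accounts for φ(d) elements.
Cyclic subgroups by order — order 1: 1; order 2: 3; order 4: 2; order 5: 1; order 10: 3; order 20: 2.
Total: 12.

12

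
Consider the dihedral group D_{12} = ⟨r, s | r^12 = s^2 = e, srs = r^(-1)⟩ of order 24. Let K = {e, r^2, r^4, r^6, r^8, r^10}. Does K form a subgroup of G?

Yes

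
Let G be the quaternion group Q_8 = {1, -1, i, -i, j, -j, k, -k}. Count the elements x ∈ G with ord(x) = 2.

1

The elements of order 2 are: -1.
That's 1.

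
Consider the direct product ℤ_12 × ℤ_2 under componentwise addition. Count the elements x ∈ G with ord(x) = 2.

An element (a,b) has order lcm(ord(a), ord(b)); count pairs with lcm equal to 2.
Enumerating gives 3 such elements.

3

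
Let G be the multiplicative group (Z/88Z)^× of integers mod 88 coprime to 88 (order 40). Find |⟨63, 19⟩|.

20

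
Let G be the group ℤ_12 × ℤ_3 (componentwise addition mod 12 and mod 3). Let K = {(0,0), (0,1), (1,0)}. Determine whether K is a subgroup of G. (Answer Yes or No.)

(0,1) ∈ K but its inverse (0,2) ∉ K, so K is not a subgroup.

No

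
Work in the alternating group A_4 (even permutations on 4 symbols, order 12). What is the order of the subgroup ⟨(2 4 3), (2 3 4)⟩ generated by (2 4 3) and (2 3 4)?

3

|⟨(2 4 3)⟩| = 3 and |⟨(2 3 4)⟩| = 3, so |H| is a multiple of lcm(3, 3) = 3 and divides |G| = 12.
Closing under the operation: H = {e, (2 3 4), (2 4 3)}, so |H| = 3.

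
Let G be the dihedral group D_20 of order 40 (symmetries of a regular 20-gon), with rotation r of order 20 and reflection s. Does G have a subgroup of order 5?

Yes

5 | 40. A subgroup of order 5 is {e, r^4, r^8, r^12, r^16}.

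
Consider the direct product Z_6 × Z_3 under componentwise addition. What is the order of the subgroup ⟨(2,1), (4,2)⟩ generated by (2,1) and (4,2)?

|⟨(2,1)⟩| = 3 and |⟨(4,2)⟩| = 3, so |H| is a multiple of lcm(3, 3) = 3 and divides |G| = 18.
Closing under the operation: H = {(0,0), (2,1), (4,2)}, so |H| = 3.

3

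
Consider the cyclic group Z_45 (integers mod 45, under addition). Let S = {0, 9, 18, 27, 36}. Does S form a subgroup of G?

Yes

|S| = 5 divides |G| = 45, consistent with Lagrange.
S contains the identity, every element's inverse is in S, and S is closed under +: it is a subgroup.
In fact S = ⟨18⟩.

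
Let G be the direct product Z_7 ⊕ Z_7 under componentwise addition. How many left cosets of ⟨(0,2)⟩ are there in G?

7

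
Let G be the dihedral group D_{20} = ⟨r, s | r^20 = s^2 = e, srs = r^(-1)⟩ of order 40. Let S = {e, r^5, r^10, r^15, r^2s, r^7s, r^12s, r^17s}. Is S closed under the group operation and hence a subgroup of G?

Yes

|S| = 8 divides |G| = 40, consistent with Lagrange.
S contains the identity, every element's inverse is in S, and S is closed under ·: it is a subgroup.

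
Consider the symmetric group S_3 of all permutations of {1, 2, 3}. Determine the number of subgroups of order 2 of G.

3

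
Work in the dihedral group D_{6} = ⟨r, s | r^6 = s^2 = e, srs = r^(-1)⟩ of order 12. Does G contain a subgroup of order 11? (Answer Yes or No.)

No

11 does not divide |G| = 12, so by Lagrange no subgroup of order 11 exists.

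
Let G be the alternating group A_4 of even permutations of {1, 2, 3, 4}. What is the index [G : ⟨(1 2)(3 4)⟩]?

|⟨(1 2)(3 4)⟩| = 2 and |G| = 12.
By Lagrange, [G : H] = |G|/|H| = 12/2 = 6.

6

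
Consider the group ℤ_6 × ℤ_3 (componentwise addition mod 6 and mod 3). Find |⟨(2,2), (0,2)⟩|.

|⟨(2,2)⟩| = 3 and |⟨(0,2)⟩| = 3, so |H| is a multiple of lcm(3, 3) = 3 and divides |G| = 18.
Closing under the operation: H = {(0,0), (0,1), (0,2), (2,0), (2,1), (2,2), (4,0), (4,1), (4,2)}, so |H| = 9.

9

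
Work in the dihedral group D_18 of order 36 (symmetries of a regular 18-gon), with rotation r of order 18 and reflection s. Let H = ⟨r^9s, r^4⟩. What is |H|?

18

|⟨r^9s⟩| = 2 and |⟨r^4⟩| = 9, so |H| is a multiple of lcm(2, 9) = 18 and divides |G| = 36.
Closing under the operation: H = {e, r^2, r^4, r^6, r^8, r^10, r^12, r^14, r^16, rs, r^3s, r^5s, r^7s, r^9s, r^11s, r^13s, r^15s, r^17s}, so |H| = 18.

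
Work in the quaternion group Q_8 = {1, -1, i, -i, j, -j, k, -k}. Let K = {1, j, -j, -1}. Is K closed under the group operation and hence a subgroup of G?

|K| = 4 divides |G| = 8, consistent with Lagrange.
K contains the identity, every element's inverse is in K, and K is closed under ·: it is a subgroup.
In fact K = ⟨j⟩.

Yes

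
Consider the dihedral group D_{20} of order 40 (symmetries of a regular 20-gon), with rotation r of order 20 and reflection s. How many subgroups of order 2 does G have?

|G| = 40 and 2 | 40, so subgroups of order 2 are possible by Lagrange.
The subgroups of order 2 are: {e, r^10}; {e, r^10s}; {e, r^11s}; {e, r^12s}; … (21 in all).
So G has 21 subgroups of order 2.

21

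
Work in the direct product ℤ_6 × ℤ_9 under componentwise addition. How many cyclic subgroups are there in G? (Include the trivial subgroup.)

A cyclic subgroup of order d is generated by each of its φ(d) elements of order d, so the cyclic subgroups of order d number (#elements of order d)/φ(d).
Cyclic subgroups by order — order 1: 1; order 2: 1; order 3: 4; order 6: 4; order 9: 3; order 18: 3.
Total: 16.

16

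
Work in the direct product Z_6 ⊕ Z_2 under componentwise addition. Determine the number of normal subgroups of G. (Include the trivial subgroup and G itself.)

10

G is abelian, so every subgroup is normal.
G has 10 subgroups in total, hence 10 normal subgroups.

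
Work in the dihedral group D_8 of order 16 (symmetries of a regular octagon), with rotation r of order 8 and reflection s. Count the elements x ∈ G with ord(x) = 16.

0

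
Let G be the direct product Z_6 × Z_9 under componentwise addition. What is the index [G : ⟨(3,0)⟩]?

|⟨(3,0)⟩| = 2 and |G| = 54.
By Lagrange, [G : H] = |G|/|H| = 54/2 = 27.

27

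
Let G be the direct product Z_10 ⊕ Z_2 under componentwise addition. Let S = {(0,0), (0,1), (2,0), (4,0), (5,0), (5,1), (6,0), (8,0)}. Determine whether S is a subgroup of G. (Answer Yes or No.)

No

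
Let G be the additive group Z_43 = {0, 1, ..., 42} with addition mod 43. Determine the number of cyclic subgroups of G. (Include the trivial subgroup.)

2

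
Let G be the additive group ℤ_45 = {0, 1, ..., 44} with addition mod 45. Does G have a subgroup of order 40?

No

40 does not divide |G| = 45, so by Lagrange no subgroup of order 40 exists.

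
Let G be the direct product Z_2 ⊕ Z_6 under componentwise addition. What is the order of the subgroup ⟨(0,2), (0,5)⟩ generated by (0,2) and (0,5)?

|⟨(0,2)⟩| = 3 and |⟨(0,5)⟩| = 6, so |H| is a multiple of lcm(3, 6) = 6 and divides |G| = 12.
Closing under the operation: H = {(0,0), (0,1), (0,2), (0,3), (0,4), (0,5)}, so |H| = 6.

6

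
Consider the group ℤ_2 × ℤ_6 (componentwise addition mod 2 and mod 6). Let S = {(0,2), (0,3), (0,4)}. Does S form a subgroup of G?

The identity (0,0) ∉ S, so S is not a subgroup.

No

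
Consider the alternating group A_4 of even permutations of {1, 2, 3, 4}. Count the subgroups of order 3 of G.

4

|G| = 12 and 3 | 12, so subgroups of order 3 are possible by Lagrange.
The subgroups of order 3 are: {e, (1 2 3), (1 3 2)}; {e, (1 2 4), (1 4 2)}; {e, (1 3 4), (1 4 3)}; {e, (2 3 4), (2 4 3)}.
So G has 4 subgroups of order 3.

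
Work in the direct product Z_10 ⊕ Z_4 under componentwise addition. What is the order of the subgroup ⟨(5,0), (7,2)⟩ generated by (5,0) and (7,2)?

20

|⟨(5,0)⟩| = 2 and |⟨(7,2)⟩| = 10, so |H| is a multiple of lcm(2, 10) = 10 and divides |G| = 40.
Closing under the operation: H = {(0,0), (0,2), (1,0), (1,2), (2,0), (2,2), (3,0), (3,2), (4,0), (4,2), (5,0), (5,2), (6,0), (6,2), (7,0), (7,2), (8,0), (8,2), (9,0), (9,2)}, so |H| = 20.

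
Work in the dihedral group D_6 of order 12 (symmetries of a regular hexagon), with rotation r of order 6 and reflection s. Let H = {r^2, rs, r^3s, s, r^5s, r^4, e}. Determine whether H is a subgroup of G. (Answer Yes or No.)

|H| = 7 does not divide |G| = 12, so by Lagrange H is not a subgroup.

No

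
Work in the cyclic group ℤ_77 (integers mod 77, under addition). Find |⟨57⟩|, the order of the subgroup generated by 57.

77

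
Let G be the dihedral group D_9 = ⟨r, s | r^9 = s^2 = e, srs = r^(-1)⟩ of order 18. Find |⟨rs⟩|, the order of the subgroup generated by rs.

Computing powers of rs: the smallest k with (rs)^k = e is k = 2.

2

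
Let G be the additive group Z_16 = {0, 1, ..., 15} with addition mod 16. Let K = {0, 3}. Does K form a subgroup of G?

3 ∈ K but its inverse 13 ∉ K, so K is not a subgroup.

No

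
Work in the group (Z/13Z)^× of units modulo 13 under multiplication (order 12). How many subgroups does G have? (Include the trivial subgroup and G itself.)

6

|G| = 12, so by Lagrange every subgroup order divides 12. Divisors: 1, 2, 3, 4, 6, 12.
Subgroups by order — order 1: 1; order 2: 1; order 3: 1; order 4: 1; order 6: 1; order 12: 1.
Total: 1 + 1 + 1 + 1 + 1 + 1 = 6.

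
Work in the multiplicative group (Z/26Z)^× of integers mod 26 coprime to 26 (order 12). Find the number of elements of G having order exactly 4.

The elements of order 4 are: 5, 21.
That's 2.

2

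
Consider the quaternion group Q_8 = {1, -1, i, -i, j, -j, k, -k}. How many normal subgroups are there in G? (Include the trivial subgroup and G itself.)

G has 6 subgroups. Checking conjugation-invariance by order — order 1: 1/1 normal; order 2: 1/1 normal; order 4: 3/3 normal; order 8: 1/1 normal.
Total normal subgroups: 6.

6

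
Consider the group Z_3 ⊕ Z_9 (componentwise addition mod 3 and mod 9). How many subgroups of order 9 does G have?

|G| = 27 and 9 | 27, so subgroups of order 9 are possible by Lagrange.
The subgroups of order 9 are: {(0,0), (0,1), (0,2), (0,3), (0,4), (0,5), (0,6), (0,7), (0,8)}; {(0,0), (0,3), (0,6), (1,0), (1,3), (1,6), (2,0), (2,3), (2,6)}; {(0,0), (0,3), (0,6), (1,1), (1,4), (1,7), (2,2), (2,5), (2,8)}; {(0,0), (0,3), (0,6), (1,2), (1,5), (1,8), (2,1), (2,4), (2,7)}.
So G has 4 subgroups of order 9.

4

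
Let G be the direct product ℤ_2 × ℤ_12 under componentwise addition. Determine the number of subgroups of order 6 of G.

|G| = 24 and 6 | 24, so subgroups of order 6 are possible by Lagrange.
The subgroups of order 6 are: {(0,0), (0,2), (0,4), (0,6), (0,8), (0,10)}; {(0,0), (0,4), (0,8), (1,0), (1,4), (1,8)}; {(0,0), (0,4), (0,8), (1,2), (1,6), (1,10)}.
So G has 3 subgroups of order 6.

3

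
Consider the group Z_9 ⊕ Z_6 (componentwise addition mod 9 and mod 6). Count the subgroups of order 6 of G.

4

|G| = 54 and 6 | 54, so subgroups of order 6 are possible by Lagrange.
The subgroups of order 6 are: {(0,0), (0,1), (0,2), (0,3), (0,4), (0,5)}; {(0,0), (0,3), (3,0), (3,3), (6,0), (6,3)}; {(0,0), (0,3), (3,1), (3,4), (6,2), (6,5)}; {(0,0), (0,3), (3,2), (3,5), (6,1), (6,4)}.
So G has 4 subgroups of order 6.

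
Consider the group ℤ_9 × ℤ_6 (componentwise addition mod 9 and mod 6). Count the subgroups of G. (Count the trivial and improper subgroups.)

20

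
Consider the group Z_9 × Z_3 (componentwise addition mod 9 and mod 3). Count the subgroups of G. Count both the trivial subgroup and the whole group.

|G| = 27, so by Lagrange every subgroup order divides 27. Divisors: 1, 3, 9, 27.
Subgroups by order — order 1: 1; order 3: 4; order 9: 4; order 27: 1.
Total: 1 + 4 + 4 + 1 = 10.

10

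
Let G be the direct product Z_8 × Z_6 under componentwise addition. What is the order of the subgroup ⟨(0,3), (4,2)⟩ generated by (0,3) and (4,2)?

12

|⟨(0,3)⟩| = 2 and |⟨(4,2)⟩| = 6, so |H| is a multiple of lcm(2, 6) = 6 and divides |G| = 48.
Closing under the operation: H = {(0,0), (0,1), (0,2), (0,3), (0,4), (0,5), (4,0), (4,1), (4,2), (4,3), (4,4), (4,5)}, so |H| = 12.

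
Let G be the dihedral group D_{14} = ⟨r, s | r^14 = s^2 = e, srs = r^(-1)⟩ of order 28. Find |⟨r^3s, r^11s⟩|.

14

|⟨r^3s⟩| = 2 and |⟨r^11s⟩| = 2, so |H| is a multiple of lcm(2, 2) = 2 and divides |G| = 28.
Closing under the operation: H = {e, r^2, r^4, r^6, r^8, r^10, r^12, rs, r^3s, r^5s, r^7s, r^9s, r^11s, r^13s}, so |H| = 14.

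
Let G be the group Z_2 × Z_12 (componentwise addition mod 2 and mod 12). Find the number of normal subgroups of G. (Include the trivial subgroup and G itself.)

16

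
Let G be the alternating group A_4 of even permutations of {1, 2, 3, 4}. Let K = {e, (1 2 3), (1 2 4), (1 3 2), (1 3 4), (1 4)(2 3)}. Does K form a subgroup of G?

No

(1 3 4) ∈ K but its inverse (1 4 3) ∉ K, so K is not a subgroup.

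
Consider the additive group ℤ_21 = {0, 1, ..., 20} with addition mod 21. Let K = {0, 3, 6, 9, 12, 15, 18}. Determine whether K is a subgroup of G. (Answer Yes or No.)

|K| = 7 divides |G| = 21, consistent with Lagrange.
K contains the identity, every element's inverse is in K, and K is closed under +: it is a subgroup.
In fact K = ⟨18⟩.

Yes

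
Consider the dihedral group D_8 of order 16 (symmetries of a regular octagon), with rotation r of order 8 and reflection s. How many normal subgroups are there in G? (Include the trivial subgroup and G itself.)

G has 19 subgroups. Checking conjugation-invariance by order — order 1: 1/1 normal; order 2: 1/9 normal; order 4: 1/5 normal; order 8: 3/3 normal; order 16: 1/1 normal.
Total normal subgroups: 7.

7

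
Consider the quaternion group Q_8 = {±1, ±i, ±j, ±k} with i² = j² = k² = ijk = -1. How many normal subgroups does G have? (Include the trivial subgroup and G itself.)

6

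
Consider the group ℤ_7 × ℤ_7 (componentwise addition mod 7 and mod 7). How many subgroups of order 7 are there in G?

|G| = 49 and 7 | 49, so subgroups of order 7 are possible by Lagrange.
The subgroups of order 7 are: {(0,0), (0,1), (0,2), (0,3), (0,4), (0,5), (0,6)}; {(0,0), (1,0), (2,0), (3,0), (4,0), (5,0), (6,0)}; {(0,0), (1,1), (2,2), (3,3), (4,4), (5,5), (6,6)}; {(0,0), (1,2), (2,4), (3,6), (4,1), (5,3), (6,5)}; … (8 in all).
So G has 8 subgroups of order 7.

8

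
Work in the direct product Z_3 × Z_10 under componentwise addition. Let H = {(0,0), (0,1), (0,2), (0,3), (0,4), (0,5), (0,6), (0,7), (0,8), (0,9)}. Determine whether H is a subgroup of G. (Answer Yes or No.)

Yes

|H| = 10 divides |G| = 30, consistent with Lagrange.
H contains the identity, every element's inverse is in H, and H is closed under +: it is a subgroup.
In fact H = ⟨(0,1)⟩.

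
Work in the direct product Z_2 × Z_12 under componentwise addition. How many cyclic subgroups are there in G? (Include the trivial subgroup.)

12

Group the elements of G by the cyclic subgroup they generate; each cyclic subgroup of order d accounts for φ(d) elements.
Cyclic subgroups by order — order 1: 1; order 2: 3; order 3: 1; order 4: 2; order 6: 3; order 12: 2.
Total: 12.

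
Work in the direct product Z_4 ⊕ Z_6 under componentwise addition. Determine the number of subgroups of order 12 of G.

3

|G| = 24 and 12 | 24, so subgroups of order 12 are possible by Lagrange.
The subgroups of order 12 are: {(0,0), (0,1), (0,2), (0,3), (0,4), (0,5), (2,0), (2,1), (2,2), (2,3), (2,4), (2,5)}; {(0,0), (0,2), (0,4), (1,0), (1,2), (1,4), (2,0), (2,2), (2,4), (3,0), (3,2), (3,4)}; {(0,0), (0,2), (0,4), (1,1), (1,3), (1,5), (2,0), (2,2), (2,4), (3,1), (3,3), (3,5)}.
So G has 3 subgroups of order 12.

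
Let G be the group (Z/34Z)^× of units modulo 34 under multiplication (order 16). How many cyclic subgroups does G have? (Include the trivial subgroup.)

5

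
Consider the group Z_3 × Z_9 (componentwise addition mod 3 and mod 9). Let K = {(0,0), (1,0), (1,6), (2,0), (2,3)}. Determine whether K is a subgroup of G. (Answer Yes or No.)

No

|K| = 5 does not divide |G| = 27, so by Lagrange K is not a subgroup.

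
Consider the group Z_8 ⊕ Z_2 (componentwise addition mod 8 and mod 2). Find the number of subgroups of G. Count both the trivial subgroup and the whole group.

11

|G| = 16, so by Lagrange every subgroup order divides 16. Divisors: 1, 2, 4, 8, 16.
Subgroups by order — order 1: 1; order 2: 3; order 4: 3; order 8: 3; order 16: 1.
Total: 1 + 3 + 3 + 3 + 1 = 11.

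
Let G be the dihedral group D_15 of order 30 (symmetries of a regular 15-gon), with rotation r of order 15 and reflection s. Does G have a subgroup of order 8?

No

8 does not divide |G| = 30, so by Lagrange no subgroup of order 8 exists.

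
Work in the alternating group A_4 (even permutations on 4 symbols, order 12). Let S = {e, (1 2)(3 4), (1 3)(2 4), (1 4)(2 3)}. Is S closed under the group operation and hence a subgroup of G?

|S| = 4 divides |G| = 12, consistent with Lagrange.
S contains the identity, every element's inverse is in S, and S is closed under ∘: it is a subgroup.

Yes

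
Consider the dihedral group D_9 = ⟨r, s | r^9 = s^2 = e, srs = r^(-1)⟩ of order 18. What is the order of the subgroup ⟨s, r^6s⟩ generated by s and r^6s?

6

|⟨s⟩| = 2 and |⟨r^6s⟩| = 2, so |H| is a multiple of lcm(2, 2) = 2 and divides |G| = 18.
Closing under the operation: H = {e, r^3, r^6, s, r^3s, r^6s}, so |H| = 6.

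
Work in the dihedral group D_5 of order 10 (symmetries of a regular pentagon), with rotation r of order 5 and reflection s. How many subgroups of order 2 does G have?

|G| = 10 and 2 | 10, so subgroups of order 2 are possible by Lagrange.
The subgroups of order 2 are: {e, r^2s}; {e, r^3s}; {e, r^4s}; {e, rs}; … (5 in all).
So G has 5 subgroups of order 2.

5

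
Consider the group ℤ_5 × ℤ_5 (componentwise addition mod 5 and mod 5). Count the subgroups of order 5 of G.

6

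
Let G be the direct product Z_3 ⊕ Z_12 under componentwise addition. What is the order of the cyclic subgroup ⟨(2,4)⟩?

The order of (2,4) in Z_3 × Z_12 is lcm(ord(2) in Z_3, ord(4) in Z_12).
ord(2) = 3 and ord(4) = 3, so |⟨(2,4)⟩| = lcm(3, 3) = 3.

3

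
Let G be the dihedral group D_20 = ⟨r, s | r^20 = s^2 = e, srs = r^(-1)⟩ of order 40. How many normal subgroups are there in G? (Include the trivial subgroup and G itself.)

G has 48 subgroups. Checking conjugation-invariance by order — order 1: 1/1 normal; order 2: 1/21 normal; order 4: 1/11 normal; order 5: 1/1 normal; order 8: 0/5 normal; order 10: 1/5 normal; order 20: 3/3 normal; order 40: 1/1 normal.
Total normal subgroups: 9.

9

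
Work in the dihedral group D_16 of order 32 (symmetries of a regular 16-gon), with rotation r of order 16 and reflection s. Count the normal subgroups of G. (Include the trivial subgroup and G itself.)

8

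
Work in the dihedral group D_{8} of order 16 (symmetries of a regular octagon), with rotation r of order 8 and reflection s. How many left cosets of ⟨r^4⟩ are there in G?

8

|⟨r^4⟩| = 2 and |G| = 16.
By Lagrange, [G : H] = |G|/|H| = 16/2 = 8.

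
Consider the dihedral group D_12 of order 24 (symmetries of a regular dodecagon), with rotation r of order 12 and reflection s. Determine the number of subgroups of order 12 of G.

3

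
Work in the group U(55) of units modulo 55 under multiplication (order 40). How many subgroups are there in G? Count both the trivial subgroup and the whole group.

|G| = 40, so by Lagrange every subgroup order divides 40. Divisors: 1, 2, 4, 5, 8, 10, 20, 40.
Subgroups by order — order 1: 1; order 2: 3; order 4: 3; order 5: 1; order 8: 1; order 10: 3; order 20: 3; order 40: 1.
Total: 1 + 3 + 3 + 1 + 1 + 3 + 3 + 1 = 16.

16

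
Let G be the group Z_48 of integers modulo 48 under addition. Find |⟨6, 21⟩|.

16

|⟨6⟩| = 8 and |⟨21⟩| = 16, so |H| is a multiple of lcm(8, 16) = 16 and divides |G| = 48.
Closing under the operation: H = {0, 3, 6, 9, 12, 15, 18, 21, 24, 27, 30, 33, 36, 39, 42, 45}, so |H| = 16.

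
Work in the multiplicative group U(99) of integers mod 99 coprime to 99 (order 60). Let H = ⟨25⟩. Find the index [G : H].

4

|⟨25⟩| = 15 and |G| = 60.
By Lagrange, [G : H] = |G|/|H| = 60/15 = 4.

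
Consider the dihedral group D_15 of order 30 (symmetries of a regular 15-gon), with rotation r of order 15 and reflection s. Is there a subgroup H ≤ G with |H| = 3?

3 | 30. A subgroup of order 3 is {e, r^5, r^10}.

Yes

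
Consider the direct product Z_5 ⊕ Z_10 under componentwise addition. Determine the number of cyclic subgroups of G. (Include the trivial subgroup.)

14

Group the elements of G by the cyclic subgroup they generate; each cyclic subgroup of order d accounts for φ(d) elements.
Cyclic subgroups by order — order 1: 1; order 2: 1; order 5: 6; order 10: 6.
Total: 14.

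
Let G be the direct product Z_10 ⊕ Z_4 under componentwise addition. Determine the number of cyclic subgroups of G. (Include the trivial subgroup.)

12

A cyclic subgroup of order d is generated by each of its φ(d) elements of order d, so the cyclic subgroups of order d number (#elements of order d)/φ(d).
Cyclic subgroups by order — order 1: 1; order 2: 3; order 4: 2; order 5: 1; order 10: 3; order 20: 2.
Total: 12.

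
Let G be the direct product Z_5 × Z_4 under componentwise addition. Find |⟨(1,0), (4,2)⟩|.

10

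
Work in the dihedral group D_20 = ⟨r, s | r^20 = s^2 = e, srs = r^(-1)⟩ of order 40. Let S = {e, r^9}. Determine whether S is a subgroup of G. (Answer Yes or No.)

No

r^9 ∈ S but its inverse r^11 ∉ S, so S is not a subgroup.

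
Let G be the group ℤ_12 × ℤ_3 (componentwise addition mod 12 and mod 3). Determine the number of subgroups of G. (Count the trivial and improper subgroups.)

|G| = 36, so by Lagrange every subgroup order divides 36. Divisors: 1, 2, 3, 4, 6, 9, 12, 18, 36.
Subgroups by order — order 1: 1; order 2: 1; order 3: 4; order 4: 1; order 6: 4; order 9: 1; order 12: 4; order 18: 1; order 36: 1.
Total: 1 + 1 + 4 + 1 + 4 + 1 + 4 + 1 + 1 = 18.

18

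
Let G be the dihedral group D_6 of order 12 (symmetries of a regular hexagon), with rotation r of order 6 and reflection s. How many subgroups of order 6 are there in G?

3

|G| = 12 and 6 | 12, so subgroups of order 6 are possible by Lagrange.
The subgroups of order 6 are: {e, r, r^2, r^3, r^4, r^5}; {e, r^2, r^4, s, r^2s, r^4s}; {e, r^2, r^4, rs, r^3s, r^5s}.
So G has 3 subgroups of order 6.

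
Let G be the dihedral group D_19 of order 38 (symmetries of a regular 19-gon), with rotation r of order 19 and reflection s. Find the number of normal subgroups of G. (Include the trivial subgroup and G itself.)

3

G has 22 subgroups. Checking conjugation-invariance by order — order 1: 1/1 normal; order 2: 0/19 normal; order 19: 1/1 normal; order 38: 1/1 normal.
Total normal subgroups: 3.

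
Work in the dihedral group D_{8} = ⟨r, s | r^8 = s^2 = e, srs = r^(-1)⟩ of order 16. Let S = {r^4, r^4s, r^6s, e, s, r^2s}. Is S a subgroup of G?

|S| = 6 does not divide |G| = 16, so by Lagrange S is not a subgroup.

No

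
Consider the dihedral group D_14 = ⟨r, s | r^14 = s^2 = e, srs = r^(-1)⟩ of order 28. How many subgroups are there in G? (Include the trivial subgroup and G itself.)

28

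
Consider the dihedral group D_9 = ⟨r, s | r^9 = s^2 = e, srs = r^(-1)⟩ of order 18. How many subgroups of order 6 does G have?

|G| = 18 and 6 | 18, so subgroups of order 6 are possible by Lagrange.
The subgroups of order 6 are: {e, r^3, r^6, r^2s, r^5s, r^8s}; {e, r^3, r^6, s, r^3s, r^6s}; {e, r^3, r^6, rs, r^4s, r^7s}.
So G has 3 subgroups of order 6.

3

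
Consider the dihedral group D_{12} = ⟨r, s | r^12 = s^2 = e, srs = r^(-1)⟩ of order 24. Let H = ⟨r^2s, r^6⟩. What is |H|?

4

|⟨r^2s⟩| = 2 and |⟨r^6⟩| = 2, so |H| is a multiple of lcm(2, 2) = 2 and divides |G| = 24.
Closing under the operation: H = {e, r^6, r^2s, r^8s}, so |H| = 4.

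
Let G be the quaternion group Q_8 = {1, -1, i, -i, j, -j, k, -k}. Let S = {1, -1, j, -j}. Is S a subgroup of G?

Yes

|S| = 4 divides |G| = 8, consistent with Lagrange.
S contains the identity, every element's inverse is in S, and S is closed under ·: it is a subgroup.
In fact S = ⟨j⟩.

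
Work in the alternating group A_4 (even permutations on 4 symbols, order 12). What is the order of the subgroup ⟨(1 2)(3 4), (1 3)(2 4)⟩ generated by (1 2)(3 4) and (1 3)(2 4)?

|⟨(1 2)(3 4)⟩| = 2 and |⟨(1 3)(2 4)⟩| = 2, so |H| is a multiple of lcm(2, 2) = 2 and divides |G| = 12.
Closing under the operation: H = {e, (1 2)(3 4), (1 3)(2 4), (1 4)(2 3)}, so |H| = 4.

4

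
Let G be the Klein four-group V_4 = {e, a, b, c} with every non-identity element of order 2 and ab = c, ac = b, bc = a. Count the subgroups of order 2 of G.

|G| = 4 and 2 | 4, so subgroups of order 2 are possible by Lagrange.
The subgroups of order 2 are: {e, a}; {e, b}; {e, c}.
So G has 3 subgroups of order 2.

3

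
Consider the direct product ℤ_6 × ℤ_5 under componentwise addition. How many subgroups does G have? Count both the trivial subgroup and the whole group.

|G| = 30, so by Lagrange every subgroup order divides 30. Divisors: 1, 2, 3, 5, 6, 10, 15, 30.
Subgroups by order — order 1: 1; order 2: 1; order 3: 1; order 5: 1; order 6: 1; order 10: 1; order 15: 1; order 30: 1.
Total: 1 + 1 + 1 + 1 + 1 + 1 + 1 + 1 = 8.

8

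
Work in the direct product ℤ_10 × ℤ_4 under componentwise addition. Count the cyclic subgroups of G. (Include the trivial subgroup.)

12

A cyclic subgroup of order d is generated by each of its φ(d) elements of order d, so the cyclic subgroups of order d number (#elements of order d)/φ(d).
Cyclic subgroups by order — order 1: 1; order 2: 3; order 4: 2; order 5: 1; order 10: 3; order 20: 2.
Total: 12.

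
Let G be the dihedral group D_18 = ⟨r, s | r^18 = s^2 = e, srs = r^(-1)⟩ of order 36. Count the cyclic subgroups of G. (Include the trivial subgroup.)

24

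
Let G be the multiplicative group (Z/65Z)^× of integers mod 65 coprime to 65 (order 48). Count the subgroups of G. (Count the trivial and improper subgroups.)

30

|G| = 48, so by Lagrange every subgroup order divides 48. Divisors: 1, 2, 3, 4, 6, 8, 12, 16, 24, 48.
Subgroups by order — order 1: 1; order 2: 3; order 3: 1; order 4: 7; order 6: 3; order 8: 3; order 12: 7; order 16: 1; order 24: 3; order 48: 1.
Total: 1 + 3 + 1 + 7 + 3 + 3 + 7 + 1 + 3 + 1 = 30.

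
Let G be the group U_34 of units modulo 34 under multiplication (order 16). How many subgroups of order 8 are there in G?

1

|G| = 16 and 8 | 16, so subgroups of order 8 are possible by Lagrange.
The subgroups of order 8 are: {1, 9, 13, 15, 19, 21, 25, 33}.
So G has 1 subgroup of order 8.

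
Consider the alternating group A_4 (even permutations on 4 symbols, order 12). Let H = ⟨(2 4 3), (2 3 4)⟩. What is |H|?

3

|⟨(2 4 3)⟩| = 3 and |⟨(2 3 4)⟩| = 3, so |H| is a multiple of lcm(3, 3) = 3 and divides |G| = 12.
Closing under the operation: H = {e, (2 3 4), (2 4 3)}, so |H| = 3.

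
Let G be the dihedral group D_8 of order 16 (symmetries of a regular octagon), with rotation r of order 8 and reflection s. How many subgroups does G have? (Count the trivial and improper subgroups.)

19

|G| = 16, so by Lagrange every subgroup order divides 16. Divisors: 1, 2, 4, 8, 16.
Subgroups by order — order 1: 1; order 2: 9; order 4: 5; order 8: 3; order 16: 1.
Total: 1 + 9 + 5 + 3 + 1 = 19.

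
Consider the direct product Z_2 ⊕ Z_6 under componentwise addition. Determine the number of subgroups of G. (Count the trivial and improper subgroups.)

10

|G| = 12, so by Lagrange every subgroup order divides 12. Divisors: 1, 2, 3, 4, 6, 12.
Subgroups by order — order 1: 1; order 2: 3; order 3: 1; order 4: 1; order 6: 3; order 12: 1.
Total: 1 + 3 + 1 + 1 + 3 + 1 = 10.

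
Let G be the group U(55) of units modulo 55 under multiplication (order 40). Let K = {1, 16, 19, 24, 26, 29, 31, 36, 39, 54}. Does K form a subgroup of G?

Yes

|K| = 10 divides |G| = 40, consistent with Lagrange.
K contains the identity, every element's inverse is in K, and K is closed under ·: it is a subgroup.
In fact K = ⟨39⟩.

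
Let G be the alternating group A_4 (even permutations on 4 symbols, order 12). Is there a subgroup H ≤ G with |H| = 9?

9 does not divide |G| = 12, so by Lagrange no subgroup of order 9 exists.

No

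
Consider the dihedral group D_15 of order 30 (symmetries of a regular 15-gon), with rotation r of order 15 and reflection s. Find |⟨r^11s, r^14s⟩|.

|⟨r^11s⟩| = 2 and |⟨r^14s⟩| = 2, so |H| is a multiple of lcm(2, 2) = 2 and divides |G| = 30.
Closing under the operation: H = {e, r^3, r^6, r^9, r^12, r^2s, r^5s, r^8s, r^11s, r^14s}, so |H| = 10.

10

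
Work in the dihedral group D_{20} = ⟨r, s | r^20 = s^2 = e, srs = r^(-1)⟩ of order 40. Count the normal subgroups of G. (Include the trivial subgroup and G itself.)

G has 48 subgroups. Checking conjugation-invariance by order — order 1: 1/1 normal; order 2: 1/21 normal; order 4: 1/11 normal; order 5: 1/1 normal; order 8: 0/5 normal; order 10: 1/5 normal; order 20: 3/3 normal; order 40: 1/1 normal.
Total normal subgroups: 9.

9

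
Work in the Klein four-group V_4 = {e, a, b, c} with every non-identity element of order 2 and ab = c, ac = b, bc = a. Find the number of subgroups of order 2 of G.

3

|G| = 4 and 2 | 4, so subgroups of order 2 are possible by Lagrange.
The subgroups of order 2 are: {e, a}; {e, b}; {e, c}.
So G has 3 subgroups of order 2.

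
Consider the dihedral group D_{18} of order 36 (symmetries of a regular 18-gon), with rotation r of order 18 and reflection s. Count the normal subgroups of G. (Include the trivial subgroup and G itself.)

9

G has 45 subgroups. Checking conjugation-invariance by order — order 1: 1/1 normal; order 2: 1/19 normal; order 3: 1/1 normal; order 4: 0/9 normal; order 6: 1/7 normal; order 9: 1/1 normal; order 12: 0/3 normal; order 18: 3/3 normal; order 36: 1/1 normal.
Total normal subgroups: 9.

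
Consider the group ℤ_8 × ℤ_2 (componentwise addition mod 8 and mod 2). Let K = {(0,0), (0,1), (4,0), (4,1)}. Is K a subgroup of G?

|K| = 4 divides |G| = 16, consistent with Lagrange.
K contains the identity, every element's inverse is in K, and K is closed under +: it is a subgroup.

Yes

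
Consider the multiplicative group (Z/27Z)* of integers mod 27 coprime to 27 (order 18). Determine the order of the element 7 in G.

9

Compute successive powers of 7 mod 27: 7, 22, 19, 25, 13, 10, 16, 4, …; 7^9 ≡ 1 (mod 27).
So |⟨7⟩| = 9.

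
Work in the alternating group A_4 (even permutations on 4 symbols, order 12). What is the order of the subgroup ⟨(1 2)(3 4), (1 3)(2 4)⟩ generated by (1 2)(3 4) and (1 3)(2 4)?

4

|⟨(1 2)(3 4)⟩| = 2 and |⟨(1 3)(2 4)⟩| = 2, so |H| is a multiple of lcm(2, 2) = 2 and divides |G| = 12.
Closing under the operation: H = {e, (1 2)(3 4), (1 3)(2 4), (1 4)(2 3)}, so |H| = 4.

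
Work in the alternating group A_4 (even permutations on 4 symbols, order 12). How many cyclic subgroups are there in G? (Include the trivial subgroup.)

8

Group the elements of G by the cyclic subgroup they generate; each cyclic subgroup of order d accounts for φ(d) elements.
Cyclic subgroups by order — order 1: 1; order 2: 3; order 3: 4.
Total: 8.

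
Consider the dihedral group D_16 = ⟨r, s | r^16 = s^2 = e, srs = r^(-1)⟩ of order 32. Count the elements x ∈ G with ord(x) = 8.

4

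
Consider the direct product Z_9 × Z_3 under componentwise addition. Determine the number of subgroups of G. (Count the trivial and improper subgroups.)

10

|G| = 27, so by Lagrange every subgroup order divides 27. Divisors: 1, 3, 9, 27.
Subgroups by order — order 1: 1; order 3: 4; order 9: 4; order 27: 1.
Total: 1 + 4 + 4 + 1 = 10.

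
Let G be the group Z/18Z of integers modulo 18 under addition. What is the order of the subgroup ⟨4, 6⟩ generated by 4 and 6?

|⟨4⟩| = 9 and |⟨6⟩| = 3, so |H| is a multiple of lcm(9, 3) = 9 and divides |G| = 18.
Closing under the operation: H = {0, 2, 4, 6, 8, 10, 12, 14, 16}, so |H| = 9.

9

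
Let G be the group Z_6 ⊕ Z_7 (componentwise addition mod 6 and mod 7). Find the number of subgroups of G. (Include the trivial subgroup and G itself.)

|G| = 42, so by Lagrange every subgroup order divides 42. Divisors: 1, 2, 3, 6, 7, 14, 21, 42.
Subgroups by order — order 1: 1; order 2: 1; order 3: 1; order 6: 1; order 7: 1; order 14: 1; order 21: 1; order 42: 1.
Total: 1 + 1 + 1 + 1 + 1 + 1 + 1 + 1 = 8.

8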